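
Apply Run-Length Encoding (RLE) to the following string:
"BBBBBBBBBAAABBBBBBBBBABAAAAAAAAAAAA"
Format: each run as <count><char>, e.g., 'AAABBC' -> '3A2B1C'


Scanning runs left to right:
  i=0: run of 'B' x 9 -> '9B'
  i=9: run of 'A' x 3 -> '3A'
  i=12: run of 'B' x 9 -> '9B'
  i=21: run of 'A' x 1 -> '1A'
  i=22: run of 'B' x 1 -> '1B'
  i=23: run of 'A' x 12 -> '12A'

RLE = 9B3A9B1A1B12A


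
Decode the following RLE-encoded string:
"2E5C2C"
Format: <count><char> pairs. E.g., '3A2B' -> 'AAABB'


Expanding each <count><char> pair:
  2E -> 'EE'
  5C -> 'CCCCC'
  2C -> 'CC'

Decoded = EECCCCCCC


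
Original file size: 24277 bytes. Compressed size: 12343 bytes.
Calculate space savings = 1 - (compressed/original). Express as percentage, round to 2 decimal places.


ratio = compressed/original = 12343/24277 = 0.508424
savings = 1 - ratio = 1 - 0.508424 = 0.491576
as a percentage: 0.491576 * 100 = 49.16%

Space savings = 1 - 12343/24277 = 49.16%


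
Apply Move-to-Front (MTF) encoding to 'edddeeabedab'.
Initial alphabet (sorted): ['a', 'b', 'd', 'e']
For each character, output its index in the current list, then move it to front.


MTF encoding:
'e': index 3 in ['a', 'b', 'd', 'e'] -> ['e', 'a', 'b', 'd']
'd': index 3 in ['e', 'a', 'b', 'd'] -> ['d', 'e', 'a', 'b']
'd': index 0 in ['d', 'e', 'a', 'b'] -> ['d', 'e', 'a', 'b']
'd': index 0 in ['d', 'e', 'a', 'b'] -> ['d', 'e', 'a', 'b']
'e': index 1 in ['d', 'e', 'a', 'b'] -> ['e', 'd', 'a', 'b']
'e': index 0 in ['e', 'd', 'a', 'b'] -> ['e', 'd', 'a', 'b']
'a': index 2 in ['e', 'd', 'a', 'b'] -> ['a', 'e', 'd', 'b']
'b': index 3 in ['a', 'e', 'd', 'b'] -> ['b', 'a', 'e', 'd']
'e': index 2 in ['b', 'a', 'e', 'd'] -> ['e', 'b', 'a', 'd']
'd': index 3 in ['e', 'b', 'a', 'd'] -> ['d', 'e', 'b', 'a']
'a': index 3 in ['d', 'e', 'b', 'a'] -> ['a', 'd', 'e', 'b']
'b': index 3 in ['a', 'd', 'e', 'b'] -> ['b', 'a', 'd', 'e']


Output: [3, 3, 0, 0, 1, 0, 2, 3, 2, 3, 3, 3]


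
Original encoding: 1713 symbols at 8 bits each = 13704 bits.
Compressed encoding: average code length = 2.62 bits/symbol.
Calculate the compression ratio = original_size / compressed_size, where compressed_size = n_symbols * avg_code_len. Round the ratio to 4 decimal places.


original_size = n_symbols * orig_bits = 1713 * 8 = 13704 bits
compressed_size = n_symbols * avg_code_len = 1713 * 2.62 = 4488.06 bits
ratio = original_size / compressed_size = 13704 / 4488.06 = 3.0534

Compression ratio = 3.0534


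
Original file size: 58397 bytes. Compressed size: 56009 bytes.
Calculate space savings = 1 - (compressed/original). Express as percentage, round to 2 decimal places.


ratio = compressed/original = 56009/58397 = 0.959107
savings = 1 - ratio = 1 - 0.959107 = 0.040893
as a percentage: 0.040893 * 100 = 4.09%

Space savings = 1 - 56009/58397 = 4.09%


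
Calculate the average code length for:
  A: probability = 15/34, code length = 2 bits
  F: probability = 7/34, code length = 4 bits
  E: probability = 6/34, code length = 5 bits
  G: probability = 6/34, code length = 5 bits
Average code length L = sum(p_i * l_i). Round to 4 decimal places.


Weighted contributions p_i * l_i:
  A: (15/34) * 2 = 30/34
  F: (7/34) * 4 = 28/34
  E: (6/34) * 5 = 30/34
  G: (6/34) * 5 = 30/34
Sum = (30 + 28 + 30 + 30)/34 = 118/34

L = 118/34 = 3.4706 bits/symbol


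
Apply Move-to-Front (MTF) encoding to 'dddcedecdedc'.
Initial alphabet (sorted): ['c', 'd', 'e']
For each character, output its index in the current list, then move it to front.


MTF encoding:
'd': index 1 in ['c', 'd', 'e'] -> ['d', 'c', 'e']
'd': index 0 in ['d', 'c', 'e'] -> ['d', 'c', 'e']
'd': index 0 in ['d', 'c', 'e'] -> ['d', 'c', 'e']
'c': index 1 in ['d', 'c', 'e'] -> ['c', 'd', 'e']
'e': index 2 in ['c', 'd', 'e'] -> ['e', 'c', 'd']
'd': index 2 in ['e', 'c', 'd'] -> ['d', 'e', 'c']
'e': index 1 in ['d', 'e', 'c'] -> ['e', 'd', 'c']
'c': index 2 in ['e', 'd', 'c'] -> ['c', 'e', 'd']
'd': index 2 in ['c', 'e', 'd'] -> ['d', 'c', 'e']
'e': index 2 in ['d', 'c', 'e'] -> ['e', 'd', 'c']
'd': index 1 in ['e', 'd', 'c'] -> ['d', 'e', 'c']
'c': index 2 in ['d', 'e', 'c'] -> ['c', 'd', 'e']


Output: [1, 0, 0, 1, 2, 2, 1, 2, 2, 2, 1, 2]


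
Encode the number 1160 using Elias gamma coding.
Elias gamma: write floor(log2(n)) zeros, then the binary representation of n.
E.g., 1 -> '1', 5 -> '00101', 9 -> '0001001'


num_bits = floor(log2(1160)) + 1 = 11
leading_zeros = num_bits - 1 = 10
binary(1160) = 10010001000

Elias gamma(1160) = '0000000000' + '10010001000' = 000000000010010001000 (21 bits)


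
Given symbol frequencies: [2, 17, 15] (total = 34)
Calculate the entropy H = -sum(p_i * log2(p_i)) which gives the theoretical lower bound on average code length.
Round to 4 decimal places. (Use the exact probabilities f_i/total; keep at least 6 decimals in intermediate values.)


Per-symbol terms -p_i * log2(p_i) with p_i = f_i/34:
  p = 2/34 = 0.058824: log2(p) = -4.087463, -p*log2(p) = 0.240439
  p = 17/34 = 0.500000: log2(p) = -1.000000, -p*log2(p) = 0.500000
  p = 15/34 = 0.441176: log2(p) = -1.180572, -p*log2(p) = 0.520841
H = 0.240439 + 0.500000 + 0.520841 = 1.261280

H = 1.2613 bits/symbol


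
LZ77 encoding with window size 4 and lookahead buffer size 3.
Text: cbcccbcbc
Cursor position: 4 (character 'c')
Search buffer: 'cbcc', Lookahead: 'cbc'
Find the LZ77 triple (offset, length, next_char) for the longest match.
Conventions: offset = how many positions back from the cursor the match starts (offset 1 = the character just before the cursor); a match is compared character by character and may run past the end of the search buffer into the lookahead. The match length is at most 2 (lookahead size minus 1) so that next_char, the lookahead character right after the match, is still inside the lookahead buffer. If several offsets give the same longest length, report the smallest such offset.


Try each offset into the search buffer:
  offset=1 (pos 3, char 'c'): match length 1
  offset=2 (pos 2, char 'c'): match length 1
  offset=3 (pos 1, char 'b'): match length 0
  offset=4 (pos 0, char 'c'): match length 2
Longest match has length 2 at offset 4.
next_char = character at position 4 + 2 = 6 -> 'c'

Best match: offset=4, length=2 (matching 'cb' starting at position 0)
LZ77 triple: (4, 2, 'c')


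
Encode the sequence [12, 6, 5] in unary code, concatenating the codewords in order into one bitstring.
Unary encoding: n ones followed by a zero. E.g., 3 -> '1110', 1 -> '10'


Encode each number as n ones followed by a terminating 0:
  12 -> 1111111111110 (13 bits)
  6 -> 1111110 (7 bits)
  5 -> 111110 (6 bits)
Total length = 13 + 7 + 6 = 26 bits.

Unary([12, 6, 5]) = 11111111111101111110111110 (26 bits)


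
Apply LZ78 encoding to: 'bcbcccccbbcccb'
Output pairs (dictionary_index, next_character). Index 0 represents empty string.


LZ78 encoding steps:
Dictionary: {0: ''}
Step 1: w='' (idx 0), next='b' -> output (0, 'b'), add 'b' as idx 1
Step 2: w='' (idx 0), next='c' -> output (0, 'c'), add 'c' as idx 2
Step 3: w='b' (idx 1), next='c' -> output (1, 'c'), add 'bc' as idx 3
Step 4: w='c' (idx 2), next='c' -> output (2, 'c'), add 'cc' as idx 4
Step 5: w='cc' (idx 4), next='b' -> output (4, 'b'), add 'ccb' as idx 5
Step 6: w='bc' (idx 3), next='c' -> output (3, 'c'), add 'bcc' as idx 6
Step 7: w='c' (idx 2), next='b' -> output (2, 'b'), add 'cb' as idx 7


Encoded: [(0, 'b'), (0, 'c'), (1, 'c'), (2, 'c'), (4, 'b'), (3, 'c'), (2, 'b')]


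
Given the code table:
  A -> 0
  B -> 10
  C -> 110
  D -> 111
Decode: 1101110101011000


Decoding:
110 -> C
111 -> D
0 -> A
10 -> B
10 -> B
110 -> C
0 -> A
0 -> A


Result: CDABBCAA


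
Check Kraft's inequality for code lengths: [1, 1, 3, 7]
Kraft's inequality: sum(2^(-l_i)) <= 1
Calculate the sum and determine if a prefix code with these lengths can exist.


Sum = 2^(-1) + 2^(-1) + 2^(-3) + 2^(-7)
    = 0.5 + 0.5 + 0.125 + 0.0078125
    = 145/128 = 1.1328125
Since 1.1328125 > 1, Kraft's inequality is NOT satisfied.
A prefix code with these lengths CANNOT exist.

Kraft sum = 1.1328125. Not satisfied.


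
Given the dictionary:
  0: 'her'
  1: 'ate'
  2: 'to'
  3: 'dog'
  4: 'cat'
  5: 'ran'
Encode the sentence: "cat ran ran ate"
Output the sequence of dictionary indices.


Look up each word in the dictionary:
  'cat' -> 4
  'ran' -> 5
  'ran' -> 5
  'ate' -> 1

Encoded: [4, 5, 5, 1]


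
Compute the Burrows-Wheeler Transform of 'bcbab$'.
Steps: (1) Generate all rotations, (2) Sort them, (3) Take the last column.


Rotations (sorted):
  0: $bcbab -> last char: b
  1: ab$bcb -> last char: b
  2: b$bcba -> last char: a
  3: bab$bc -> last char: c
  4: bcbab$ -> last char: $
  5: cbab$b -> last char: b


BWT = bbac$b


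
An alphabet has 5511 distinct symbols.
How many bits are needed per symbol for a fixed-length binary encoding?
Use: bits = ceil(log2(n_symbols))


log2(5511) = 12.4281
Bracket: 2^12 = 4096 < 5511 <= 2^13 = 8192
So ceil(log2(5511)) = 13

bits = ceil(log2(5511)) = ceil(12.4281) = 13 bits


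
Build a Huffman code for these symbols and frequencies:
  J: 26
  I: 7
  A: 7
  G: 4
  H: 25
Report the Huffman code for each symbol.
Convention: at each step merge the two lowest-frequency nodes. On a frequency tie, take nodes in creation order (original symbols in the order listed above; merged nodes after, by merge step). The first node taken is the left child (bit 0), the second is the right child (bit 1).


Huffman tree construction:
Step 1: Merge G(4) + I(7) = 11
Step 2: Merge A(7) + (G+I)(11) = 18
Step 3: Merge (A+(G+I))(18) + H(25) = 43
Step 4: Merge J(26) + ((A+(G+I))+H)(43) = 69
Read each symbol's code off the tree from the root (left child = 0, right child = 1).

Codes:
  J: 0 (length 1)
  I: 1011 (length 4)
  A: 100 (length 3)
  G: 1010 (length 4)
  H: 11 (length 2)
Average code length: 141/69 = 2.0435 bits/symbol


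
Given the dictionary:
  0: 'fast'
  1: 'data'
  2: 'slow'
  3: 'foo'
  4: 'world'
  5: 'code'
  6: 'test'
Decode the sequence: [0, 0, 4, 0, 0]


Look up each index in the dictionary:
  0 -> 'fast'
  0 -> 'fast'
  4 -> 'world'
  0 -> 'fast'
  0 -> 'fast'

Decoded: "fast fast world fast fast"


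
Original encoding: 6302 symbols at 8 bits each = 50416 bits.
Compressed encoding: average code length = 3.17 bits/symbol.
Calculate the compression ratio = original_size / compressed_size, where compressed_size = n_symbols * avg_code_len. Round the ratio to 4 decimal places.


original_size = n_symbols * orig_bits = 6302 * 8 = 50416 bits
compressed_size = n_symbols * avg_code_len = 6302 * 3.17 = 19977.34 bits
ratio = original_size / compressed_size = 50416 / 19977.34 = 2.5237

Compression ratio = 2.5237


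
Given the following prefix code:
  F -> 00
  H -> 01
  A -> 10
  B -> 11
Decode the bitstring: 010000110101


Decoding step by step:
Bits 01 -> H
Bits 00 -> F
Bits 00 -> F
Bits 11 -> B
Bits 01 -> H
Bits 01 -> H


Decoded message: HFFBHH


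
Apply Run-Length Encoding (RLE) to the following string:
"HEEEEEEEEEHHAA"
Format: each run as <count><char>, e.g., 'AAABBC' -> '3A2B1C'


Scanning runs left to right:
  i=0: run of 'H' x 1 -> '1H'
  i=1: run of 'E' x 9 -> '9E'
  i=10: run of 'H' x 2 -> '2H'
  i=12: run of 'A' x 2 -> '2A'

RLE = 1H9E2H2A


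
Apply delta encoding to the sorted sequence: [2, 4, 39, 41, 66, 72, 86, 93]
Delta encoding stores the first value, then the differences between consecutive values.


First value: 2
Deltas:
  4 - 2 = 2
  39 - 4 = 35
  41 - 39 = 2
  66 - 41 = 25
  72 - 66 = 6
  86 - 72 = 14
  93 - 86 = 7


Delta encoded: [2, 2, 35, 2, 25, 6, 14, 7]


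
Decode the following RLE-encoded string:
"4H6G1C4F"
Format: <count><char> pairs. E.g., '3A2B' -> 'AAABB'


Expanding each <count><char> pair:
  4H -> 'HHHH'
  6G -> 'GGGGGG'
  1C -> 'C'
  4F -> 'FFFF'

Decoded = HHHHGGGGGGCFFFF


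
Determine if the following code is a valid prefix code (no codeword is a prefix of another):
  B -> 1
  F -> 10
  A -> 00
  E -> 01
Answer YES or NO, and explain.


Checking each pair (does one codeword prefix another?):
  B='1' vs F='10': prefix -- VIOLATION

NO -- this is NOT a valid prefix code. B (1) is a prefix of F (10).


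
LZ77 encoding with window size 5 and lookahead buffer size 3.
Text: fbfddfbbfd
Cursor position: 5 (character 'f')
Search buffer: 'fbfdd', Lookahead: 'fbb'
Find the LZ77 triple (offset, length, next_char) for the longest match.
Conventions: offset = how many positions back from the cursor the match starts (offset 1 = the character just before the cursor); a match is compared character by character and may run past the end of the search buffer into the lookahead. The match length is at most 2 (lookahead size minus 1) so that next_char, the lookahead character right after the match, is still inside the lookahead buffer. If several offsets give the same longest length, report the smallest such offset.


Try each offset into the search buffer:
  offset=1 (pos 4, char 'd'): match length 0
  offset=2 (pos 3, char 'd'): match length 0
  offset=3 (pos 2, char 'f'): match length 1
  offset=4 (pos 1, char 'b'): match length 0
  offset=5 (pos 0, char 'f'): match length 2
Longest match has length 2 at offset 5.
next_char = character at position 5 + 2 = 7 -> 'b'

Best match: offset=5, length=2 (matching 'fb' starting at position 0)
LZ77 triple: (5, 2, 'b')


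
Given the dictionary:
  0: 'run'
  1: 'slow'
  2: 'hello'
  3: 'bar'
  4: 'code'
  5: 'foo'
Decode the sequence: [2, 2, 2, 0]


Look up each index in the dictionary:
  2 -> 'hello'
  2 -> 'hello'
  2 -> 'hello'
  0 -> 'run'

Decoded: "hello hello hello run"


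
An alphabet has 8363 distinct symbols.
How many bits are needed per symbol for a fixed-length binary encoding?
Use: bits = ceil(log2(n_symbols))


log2(8363) = 13.0298
Bracket: 2^13 = 8192 < 8363 <= 2^14 = 16384
So ceil(log2(8363)) = 14

bits = ceil(log2(8363)) = ceil(13.0298) = 14 bits


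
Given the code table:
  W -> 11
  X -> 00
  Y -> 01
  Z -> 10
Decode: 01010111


Decoding:
01 -> Y
01 -> Y
01 -> Y
11 -> W


Result: YYYW


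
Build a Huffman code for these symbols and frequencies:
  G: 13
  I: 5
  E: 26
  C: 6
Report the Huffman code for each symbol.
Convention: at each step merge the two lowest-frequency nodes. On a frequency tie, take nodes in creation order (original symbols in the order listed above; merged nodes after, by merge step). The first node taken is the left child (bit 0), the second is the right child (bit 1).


Huffman tree construction:
Step 1: Merge I(5) + C(6) = 11
Step 2: Merge (I+C)(11) + G(13) = 24
Step 3: Merge ((I+C)+G)(24) + E(26) = 50
Read each symbol's code off the tree from the root (left child = 0, right child = 1).

Codes:
  G: 01 (length 2)
  I: 000 (length 3)
  E: 1 (length 1)
  C: 001 (length 3)
Average code length: 85/50 = 1.7000 bits/symbol


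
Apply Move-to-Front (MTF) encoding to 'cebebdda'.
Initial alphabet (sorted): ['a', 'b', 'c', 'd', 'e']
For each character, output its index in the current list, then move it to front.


MTF encoding:
'c': index 2 in ['a', 'b', 'c', 'd', 'e'] -> ['c', 'a', 'b', 'd', 'e']
'e': index 4 in ['c', 'a', 'b', 'd', 'e'] -> ['e', 'c', 'a', 'b', 'd']
'b': index 3 in ['e', 'c', 'a', 'b', 'd'] -> ['b', 'e', 'c', 'a', 'd']
'e': index 1 in ['b', 'e', 'c', 'a', 'd'] -> ['e', 'b', 'c', 'a', 'd']
'b': index 1 in ['e', 'b', 'c', 'a', 'd'] -> ['b', 'e', 'c', 'a', 'd']
'd': index 4 in ['b', 'e', 'c', 'a', 'd'] -> ['d', 'b', 'e', 'c', 'a']
'd': index 0 in ['d', 'b', 'e', 'c', 'a'] -> ['d', 'b', 'e', 'c', 'a']
'a': index 4 in ['d', 'b', 'e', 'c', 'a'] -> ['a', 'd', 'b', 'e', 'c']


Output: [2, 4, 3, 1, 1, 4, 0, 4]


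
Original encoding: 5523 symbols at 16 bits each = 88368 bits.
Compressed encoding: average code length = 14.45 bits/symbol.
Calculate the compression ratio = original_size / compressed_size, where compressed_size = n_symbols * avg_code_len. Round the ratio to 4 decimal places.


original_size = n_symbols * orig_bits = 5523 * 16 = 88368 bits
compressed_size = n_symbols * avg_code_len = 5523 * 14.45 = 79807.35 bits
ratio = original_size / compressed_size = 88368 / 79807.35 = 1.1073

Compression ratio = 1.1073


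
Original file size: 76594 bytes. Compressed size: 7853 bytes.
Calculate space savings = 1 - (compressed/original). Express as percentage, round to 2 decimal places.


ratio = compressed/original = 7853/76594 = 0.102528
savings = 1 - ratio = 1 - 0.102528 = 0.897472
as a percentage: 0.897472 * 100 = 89.75%

Space savings = 1 - 7853/76594 = 89.75%


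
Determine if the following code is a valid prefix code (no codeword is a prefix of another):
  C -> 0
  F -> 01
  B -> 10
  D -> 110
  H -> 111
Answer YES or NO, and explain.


Checking each pair (does one codeword prefix another?):
  C='0' vs F='01': prefix -- VIOLATION

NO -- this is NOT a valid prefix code. C (0) is a prefix of F (01).


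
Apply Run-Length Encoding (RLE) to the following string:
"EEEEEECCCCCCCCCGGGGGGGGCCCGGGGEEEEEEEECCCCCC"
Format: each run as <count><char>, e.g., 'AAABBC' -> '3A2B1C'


Scanning runs left to right:
  i=0: run of 'E' x 6 -> '6E'
  i=6: run of 'C' x 9 -> '9C'
  i=15: run of 'G' x 8 -> '8G'
  i=23: run of 'C' x 3 -> '3C'
  i=26: run of 'G' x 4 -> '4G'
  i=30: run of 'E' x 8 -> '8E'
  i=38: run of 'C' x 6 -> '6C'

RLE = 6E9C8G3C4G8E6C


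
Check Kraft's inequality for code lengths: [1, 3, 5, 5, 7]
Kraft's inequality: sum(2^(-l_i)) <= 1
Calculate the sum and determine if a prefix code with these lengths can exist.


Sum = 2^(-1) + 2^(-3) + 2^(-5) + 2^(-5) + 2^(-7)
    = 0.5 + 0.125 + 0.03125 + 0.03125 + 0.0078125
    = 89/128 = 0.6953125
Since 0.6953125 <= 1, Kraft's inequality IS satisfied.
A prefix code with these lengths CAN exist.

Kraft sum = 0.6953125. Satisfied.


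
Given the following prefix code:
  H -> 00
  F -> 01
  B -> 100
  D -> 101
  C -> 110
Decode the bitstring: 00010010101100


Decoding step by step:
Bits 00 -> H
Bits 01 -> F
Bits 00 -> H
Bits 101 -> D
Bits 01 -> F
Bits 100 -> B


Decoded message: HFHDFB


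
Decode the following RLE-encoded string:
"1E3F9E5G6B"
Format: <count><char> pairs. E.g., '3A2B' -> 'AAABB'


Expanding each <count><char> pair:
  1E -> 'E'
  3F -> 'FFF'
  9E -> 'EEEEEEEEE'
  5G -> 'GGGGG'
  6B -> 'BBBBBB'

Decoded = EFFFEEEEEEEEEGGGGGBBBBBB


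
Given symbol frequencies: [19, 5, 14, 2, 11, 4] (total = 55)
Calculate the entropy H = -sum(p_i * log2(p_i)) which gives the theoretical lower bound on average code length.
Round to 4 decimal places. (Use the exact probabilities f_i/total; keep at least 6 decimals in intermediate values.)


Per-symbol terms -p_i * log2(p_i) with p_i = f_i/55:
  p = 19/55 = 0.345455: log2(p) = -1.533432, -p*log2(p) = 0.529731
  p = 5/55 = 0.090909: log2(p) = -3.459432, -p*log2(p) = 0.314494
  p = 14/55 = 0.254545: log2(p) = -1.974005, -p*log2(p) = 0.502474
  p = 2/55 = 0.036364: log2(p) = -4.781360, -p*log2(p) = 0.173868
  p = 11/55 = 0.200000: log2(p) = -2.321928, -p*log2(p) = 0.464386
  p = 4/55 = 0.072727: log2(p) = -3.781360, -p*log2(p) = 0.275008
H = 0.529731 + 0.314494 + 0.502474 + 0.173868 + 0.464386 + 0.275008 = 2.259961

H = 2.26 bits/symbol


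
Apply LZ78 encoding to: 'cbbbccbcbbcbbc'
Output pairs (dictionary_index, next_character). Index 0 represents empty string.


LZ78 encoding steps:
Dictionary: {0: ''}
Step 1: w='' (idx 0), next='c' -> output (0, 'c'), add 'c' as idx 1
Step 2: w='' (idx 0), next='b' -> output (0, 'b'), add 'b' as idx 2
Step 3: w='b' (idx 2), next='b' -> output (2, 'b'), add 'bb' as idx 3
Step 4: w='c' (idx 1), next='c' -> output (1, 'c'), add 'cc' as idx 4
Step 5: w='b' (idx 2), next='c' -> output (2, 'c'), add 'bc' as idx 5
Step 6: w='bb' (idx 3), next='c' -> output (3, 'c'), add 'bbc' as idx 6
Step 7: w='bbc' (idx 6), end of input -> output (6, '')


Encoded: [(0, 'c'), (0, 'b'), (2, 'b'), (1, 'c'), (2, 'c'), (3, 'c'), (6, '')]


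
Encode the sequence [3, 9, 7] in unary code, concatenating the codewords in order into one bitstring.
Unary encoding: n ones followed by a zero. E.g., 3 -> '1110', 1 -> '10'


Encode each number as n ones followed by a terminating 0:
  3 -> 1110 (4 bits)
  9 -> 1111111110 (10 bits)
  7 -> 11111110 (8 bits)
Total length = 4 + 10 + 8 = 22 bits.

Unary([3, 9, 7]) = 1110111111111011111110 (22 bits)


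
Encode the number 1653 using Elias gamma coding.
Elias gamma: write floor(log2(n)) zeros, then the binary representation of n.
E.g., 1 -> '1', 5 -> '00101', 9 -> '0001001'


num_bits = floor(log2(1653)) + 1 = 11
leading_zeros = num_bits - 1 = 10
binary(1653) = 11001110101

Elias gamma(1653) = '0000000000' + '11001110101' = 000000000011001110101 (21 bits)


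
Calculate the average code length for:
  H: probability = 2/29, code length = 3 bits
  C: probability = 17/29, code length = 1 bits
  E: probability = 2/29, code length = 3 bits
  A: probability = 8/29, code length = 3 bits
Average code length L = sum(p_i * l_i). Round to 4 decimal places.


Weighted contributions p_i * l_i:
  H: (2/29) * 3 = 6/29
  C: (17/29) * 1 = 17/29
  E: (2/29) * 3 = 6/29
  A: (8/29) * 3 = 24/29
Sum = (6 + 17 + 6 + 24)/29 = 53/29

L = 53/29 = 1.8276 bits/symbol


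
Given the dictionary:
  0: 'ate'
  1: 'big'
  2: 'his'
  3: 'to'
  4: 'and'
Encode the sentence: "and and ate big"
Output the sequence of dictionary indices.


Look up each word in the dictionary:
  'and' -> 4
  'and' -> 4
  'ate' -> 0
  'big' -> 1

Encoded: [4, 4, 0, 1]


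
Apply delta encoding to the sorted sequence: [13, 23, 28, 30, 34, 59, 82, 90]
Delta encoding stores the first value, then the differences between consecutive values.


First value: 13
Deltas:
  23 - 13 = 10
  28 - 23 = 5
  30 - 28 = 2
  34 - 30 = 4
  59 - 34 = 25
  82 - 59 = 23
  90 - 82 = 8


Delta encoded: [13, 10, 5, 2, 4, 25, 23, 8]


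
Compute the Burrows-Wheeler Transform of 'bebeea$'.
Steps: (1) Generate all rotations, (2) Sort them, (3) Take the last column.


Rotations (sorted):
  0: $bebeea -> last char: a
  1: a$bebee -> last char: e
  2: bebeea$ -> last char: $
  3: beea$be -> last char: e
  4: ea$bebe -> last char: e
  5: ebeea$b -> last char: b
  6: eea$beb -> last char: b


BWT = ae$eebb


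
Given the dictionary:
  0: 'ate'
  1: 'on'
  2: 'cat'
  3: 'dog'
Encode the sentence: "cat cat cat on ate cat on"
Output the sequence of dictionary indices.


Look up each word in the dictionary:
  'cat' -> 2
  'cat' -> 2
  'cat' -> 2
  'on' -> 1
  'ate' -> 0
  'cat' -> 2
  'on' -> 1

Encoded: [2, 2, 2, 1, 0, 2, 1]


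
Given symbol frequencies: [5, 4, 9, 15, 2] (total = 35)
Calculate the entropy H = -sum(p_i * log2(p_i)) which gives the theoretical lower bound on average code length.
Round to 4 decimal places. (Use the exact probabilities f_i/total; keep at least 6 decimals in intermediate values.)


Per-symbol terms -p_i * log2(p_i) with p_i = f_i/35:
  p = 5/35 = 0.142857: log2(p) = -2.807355, -p*log2(p) = 0.401051
  p = 4/35 = 0.114286: log2(p) = -3.129283, -p*log2(p) = 0.357632
  p = 9/35 = 0.257143: log2(p) = -1.959358, -p*log2(p) = 0.503835
  p = 15/35 = 0.428571: log2(p) = -1.222392, -p*log2(p) = 0.523882
  p = 2/35 = 0.057143: log2(p) = -4.129283, -p*log2(p) = 0.235959
H = 0.401051 + 0.357632 + 0.503835 + 0.523882 + 0.235959 = 2.022359

H = 2.0224 bits/symbol


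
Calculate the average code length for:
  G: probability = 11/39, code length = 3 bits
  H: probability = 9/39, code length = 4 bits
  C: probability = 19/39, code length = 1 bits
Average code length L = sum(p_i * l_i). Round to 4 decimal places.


Weighted contributions p_i * l_i:
  G: (11/39) * 3 = 33/39
  H: (9/39) * 4 = 36/39
  C: (19/39) * 1 = 19/39
Sum = (33 + 36 + 19)/39 = 88/39

L = 88/39 = 2.2564 bits/symbol


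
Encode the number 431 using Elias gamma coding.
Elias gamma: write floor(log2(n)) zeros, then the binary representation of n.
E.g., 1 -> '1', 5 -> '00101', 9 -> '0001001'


num_bits = floor(log2(431)) + 1 = 9
leading_zeros = num_bits - 1 = 8
binary(431) = 110101111

Elias gamma(431) = '00000000' + '110101111' = 00000000110101111 (17 bits)


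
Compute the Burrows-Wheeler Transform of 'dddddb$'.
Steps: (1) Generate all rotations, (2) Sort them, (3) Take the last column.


Rotations (sorted):
  0: $dddddb -> last char: b
  1: b$ddddd -> last char: d
  2: db$dddd -> last char: d
  3: ddb$ddd -> last char: d
  4: dddb$dd -> last char: d
  5: ddddb$d -> last char: d
  6: dddddb$ -> last char: $


BWT = bddddd$


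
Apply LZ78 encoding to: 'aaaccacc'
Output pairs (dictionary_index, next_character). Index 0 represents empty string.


LZ78 encoding steps:
Dictionary: {0: ''}
Step 1: w='' (idx 0), next='a' -> output (0, 'a'), add 'a' as idx 1
Step 2: w='a' (idx 1), next='a' -> output (1, 'a'), add 'aa' as idx 2
Step 3: w='' (idx 0), next='c' -> output (0, 'c'), add 'c' as idx 3
Step 4: w='c' (idx 3), next='a' -> output (3, 'a'), add 'ca' as idx 4
Step 5: w='c' (idx 3), next='c' -> output (3, 'c'), add 'cc' as idx 5


Encoded: [(0, 'a'), (1, 'a'), (0, 'c'), (3, 'a'), (3, 'c')]


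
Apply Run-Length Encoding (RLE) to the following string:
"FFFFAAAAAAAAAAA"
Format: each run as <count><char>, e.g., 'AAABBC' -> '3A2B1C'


Scanning runs left to right:
  i=0: run of 'F' x 4 -> '4F'
  i=4: run of 'A' x 11 -> '11A'

RLE = 4F11A


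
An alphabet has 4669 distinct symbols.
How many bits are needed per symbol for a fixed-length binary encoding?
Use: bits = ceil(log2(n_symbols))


log2(4669) = 12.1889
Bracket: 2^12 = 4096 < 4669 <= 2^13 = 8192
So ceil(log2(4669)) = 13

bits = ceil(log2(4669)) = ceil(12.1889) = 13 bits


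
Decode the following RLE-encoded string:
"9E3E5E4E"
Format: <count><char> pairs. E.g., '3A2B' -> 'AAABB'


Expanding each <count><char> pair:
  9E -> 'EEEEEEEEE'
  3E -> 'EEE'
  5E -> 'EEEEE'
  4E -> 'EEEE'

Decoded = EEEEEEEEEEEEEEEEEEEEE


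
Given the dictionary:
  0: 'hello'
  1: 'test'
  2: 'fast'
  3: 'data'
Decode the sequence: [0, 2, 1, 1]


Look up each index in the dictionary:
  0 -> 'hello'
  2 -> 'fast'
  1 -> 'test'
  1 -> 'test'

Decoded: "hello fast test test"


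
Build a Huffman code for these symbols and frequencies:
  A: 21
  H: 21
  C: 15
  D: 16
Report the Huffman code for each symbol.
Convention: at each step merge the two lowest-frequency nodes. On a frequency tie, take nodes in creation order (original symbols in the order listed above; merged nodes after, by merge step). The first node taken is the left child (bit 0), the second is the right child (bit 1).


Huffman tree construction:
Step 1: Merge C(15) + D(16) = 31
Step 2: Merge A(21) + H(21) = 42
Step 3: Merge (C+D)(31) + (A+H)(42) = 73
Read each symbol's code off the tree from the root (left child = 0, right child = 1).

Codes:
  A: 10 (length 2)
  H: 11 (length 2)
  C: 00 (length 2)
  D: 01 (length 2)
Average code length: 146/73 = 2.0000 bits/symbol


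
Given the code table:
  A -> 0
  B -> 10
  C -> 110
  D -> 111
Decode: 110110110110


Decoding:
110 -> C
110 -> C
110 -> C
110 -> C


Result: CCCC


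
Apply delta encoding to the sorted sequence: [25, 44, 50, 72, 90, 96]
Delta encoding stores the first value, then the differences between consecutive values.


First value: 25
Deltas:
  44 - 25 = 19
  50 - 44 = 6
  72 - 50 = 22
  90 - 72 = 18
  96 - 90 = 6


Delta encoded: [25, 19, 6, 22, 18, 6]


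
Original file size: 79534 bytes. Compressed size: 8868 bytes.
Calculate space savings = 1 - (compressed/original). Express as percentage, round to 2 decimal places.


ratio = compressed/original = 8868/79534 = 0.111499
savings = 1 - ratio = 1 - 0.111499 = 0.888501
as a percentage: 0.888501 * 100 = 88.85%

Space savings = 1 - 8868/79534 = 88.85%


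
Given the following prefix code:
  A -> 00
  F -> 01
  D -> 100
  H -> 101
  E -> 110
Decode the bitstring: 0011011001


Decoding step by step:
Bits 00 -> A
Bits 110 -> E
Bits 110 -> E
Bits 01 -> F


Decoded message: AEEF


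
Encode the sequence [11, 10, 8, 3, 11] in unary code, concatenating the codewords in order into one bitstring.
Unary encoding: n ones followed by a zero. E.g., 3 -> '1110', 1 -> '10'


Encode each number as n ones followed by a terminating 0:
  11 -> 111111111110 (12 bits)
  10 -> 11111111110 (11 bits)
  8 -> 111111110 (9 bits)
  3 -> 1110 (4 bits)
  11 -> 111111111110 (12 bits)
Total length = 12 + 11 + 9 + 4 + 12 = 48 bits.

Unary([11, 10, 8, 3, 11]) = 111111111110111111111101111111101110111111111110 (48 bits)


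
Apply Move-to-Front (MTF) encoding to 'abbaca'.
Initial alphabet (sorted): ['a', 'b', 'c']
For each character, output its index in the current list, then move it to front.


MTF encoding:
'a': index 0 in ['a', 'b', 'c'] -> ['a', 'b', 'c']
'b': index 1 in ['a', 'b', 'c'] -> ['b', 'a', 'c']
'b': index 0 in ['b', 'a', 'c'] -> ['b', 'a', 'c']
'a': index 1 in ['b', 'a', 'c'] -> ['a', 'b', 'c']
'c': index 2 in ['a', 'b', 'c'] -> ['c', 'a', 'b']
'a': index 1 in ['c', 'a', 'b'] -> ['a', 'c', 'b']


Output: [0, 1, 0, 1, 2, 1]


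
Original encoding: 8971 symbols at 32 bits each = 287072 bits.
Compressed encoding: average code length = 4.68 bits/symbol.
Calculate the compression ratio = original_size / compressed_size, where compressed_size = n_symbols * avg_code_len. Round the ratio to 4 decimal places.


original_size = n_symbols * orig_bits = 8971 * 32 = 287072 bits
compressed_size = n_symbols * avg_code_len = 8971 * 4.68 = 41984.28 bits
ratio = original_size / compressed_size = 287072 / 41984.28 = 6.8376

Compression ratio = 6.8376


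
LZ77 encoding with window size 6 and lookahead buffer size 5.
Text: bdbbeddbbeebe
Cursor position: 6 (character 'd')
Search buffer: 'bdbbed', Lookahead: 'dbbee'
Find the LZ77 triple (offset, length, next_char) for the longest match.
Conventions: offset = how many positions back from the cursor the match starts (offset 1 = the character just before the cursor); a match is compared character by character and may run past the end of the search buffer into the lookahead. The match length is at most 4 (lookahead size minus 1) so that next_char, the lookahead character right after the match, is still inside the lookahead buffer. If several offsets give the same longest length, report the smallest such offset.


Try each offset into the search buffer:
  offset=1 (pos 5, char 'd'): match length 1
  offset=2 (pos 4, char 'e'): match length 0
  offset=3 (pos 3, char 'b'): match length 0
  offset=4 (pos 2, char 'b'): match length 0
  offset=5 (pos 1, char 'd'): match length 4
  offset=6 (pos 0, char 'b'): match length 0
Longest match has length 4 at offset 5.
next_char = character at position 6 + 4 = 10 -> 'e'

Best match: offset=5, length=4 (matching 'dbbe' starting at position 1)
LZ77 triple: (5, 4, 'e')


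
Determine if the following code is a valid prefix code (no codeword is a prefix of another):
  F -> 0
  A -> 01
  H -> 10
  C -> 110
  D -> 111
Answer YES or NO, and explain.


Checking each pair (does one codeword prefix another?):
  F='0' vs A='01': prefix -- VIOLATION

NO -- this is NOT a valid prefix code. F (0) is a prefix of A (01).


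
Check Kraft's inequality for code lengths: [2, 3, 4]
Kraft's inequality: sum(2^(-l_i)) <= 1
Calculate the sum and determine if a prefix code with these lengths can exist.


Sum = 2^(-2) + 2^(-3) + 2^(-4)
    = 0.25 + 0.125 + 0.0625
    = 7/16 = 0.4375
Since 0.4375 <= 1, Kraft's inequality IS satisfied.
A prefix code with these lengths CAN exist.

Kraft sum = 0.4375. Satisfied.


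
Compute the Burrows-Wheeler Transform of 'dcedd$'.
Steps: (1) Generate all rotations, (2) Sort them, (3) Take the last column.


Rotations (sorted):
  0: $dcedd -> last char: d
  1: cedd$d -> last char: d
  2: d$dced -> last char: d
  3: dcedd$ -> last char: $
  4: dd$dce -> last char: e
  5: edd$dc -> last char: c


BWT = ddd$ec


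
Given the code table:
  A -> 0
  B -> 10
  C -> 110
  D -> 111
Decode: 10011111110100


Decoding:
10 -> B
0 -> A
111 -> D
111 -> D
10 -> B
10 -> B
0 -> A


Result: BADDBBA


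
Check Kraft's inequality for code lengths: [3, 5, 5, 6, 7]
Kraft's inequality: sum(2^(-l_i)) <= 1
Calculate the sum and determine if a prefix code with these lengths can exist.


Sum = 2^(-3) + 2^(-5) + 2^(-5) + 2^(-6) + 2^(-7)
    = 0.125 + 0.03125 + 0.03125 + 0.015625 + 0.0078125
    = 27/128 = 0.2109375
Since 0.2109375 <= 1, Kraft's inequality IS satisfied.
A prefix code with these lengths CAN exist.

Kraft sum = 0.2109375. Satisfied.


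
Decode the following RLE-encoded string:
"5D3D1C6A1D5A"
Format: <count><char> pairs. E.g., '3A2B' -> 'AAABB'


Expanding each <count><char> pair:
  5D -> 'DDDDD'
  3D -> 'DDD'
  1C -> 'C'
  6A -> 'AAAAAA'
  1D -> 'D'
  5A -> 'AAAAA'

Decoded = DDDDDDDDCAAAAAADAAAAA


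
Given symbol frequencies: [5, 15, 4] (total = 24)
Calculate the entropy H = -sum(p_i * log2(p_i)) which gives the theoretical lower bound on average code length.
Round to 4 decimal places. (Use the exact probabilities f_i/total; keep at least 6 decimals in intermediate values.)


Per-symbol terms -p_i * log2(p_i) with p_i = f_i/24:
  p = 5/24 = 0.208333: log2(p) = -2.263034, -p*log2(p) = 0.471466
  p = 15/24 = 0.625000: log2(p) = -0.678072, -p*log2(p) = 0.423795
  p = 4/24 = 0.166667: log2(p) = -2.584963, -p*log2(p) = 0.430827
H = 0.471466 + 0.423795 + 0.430827 = 1.326088

H = 1.3261 bits/symbol


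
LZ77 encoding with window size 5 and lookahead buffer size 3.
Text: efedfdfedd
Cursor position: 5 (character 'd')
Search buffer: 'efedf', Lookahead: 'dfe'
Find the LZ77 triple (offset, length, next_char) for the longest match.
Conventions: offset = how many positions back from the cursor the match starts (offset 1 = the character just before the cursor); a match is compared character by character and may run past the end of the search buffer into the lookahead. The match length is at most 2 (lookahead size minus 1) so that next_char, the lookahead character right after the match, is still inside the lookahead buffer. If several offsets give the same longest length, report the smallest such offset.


Try each offset into the search buffer:
  offset=1 (pos 4, char 'f'): match length 0
  offset=2 (pos 3, char 'd'): match length 2
  offset=3 (pos 2, char 'e'): match length 0
  offset=4 (pos 1, char 'f'): match length 0
  offset=5 (pos 0, char 'e'): match length 0
Longest match has length 2 at offset 2.
next_char = character at position 5 + 2 = 7 -> 'e'

Best match: offset=2, length=2 (matching 'df' starting at position 3)
LZ77 triple: (2, 2, 'e')


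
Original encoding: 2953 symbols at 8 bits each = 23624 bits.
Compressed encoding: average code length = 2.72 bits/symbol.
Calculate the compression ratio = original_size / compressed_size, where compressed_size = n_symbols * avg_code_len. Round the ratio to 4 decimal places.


original_size = n_symbols * orig_bits = 2953 * 8 = 23624 bits
compressed_size = n_symbols * avg_code_len = 2953 * 2.72 = 8032.16 bits
ratio = original_size / compressed_size = 23624 / 8032.16 = 2.9412

Compression ratio = 2.9412


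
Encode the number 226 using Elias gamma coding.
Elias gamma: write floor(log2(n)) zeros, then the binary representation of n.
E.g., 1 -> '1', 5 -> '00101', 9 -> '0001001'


num_bits = floor(log2(226)) + 1 = 8
leading_zeros = num_bits - 1 = 7
binary(226) = 11100010

Elias gamma(226) = '0000000' + '11100010' = 000000011100010 (15 bits)


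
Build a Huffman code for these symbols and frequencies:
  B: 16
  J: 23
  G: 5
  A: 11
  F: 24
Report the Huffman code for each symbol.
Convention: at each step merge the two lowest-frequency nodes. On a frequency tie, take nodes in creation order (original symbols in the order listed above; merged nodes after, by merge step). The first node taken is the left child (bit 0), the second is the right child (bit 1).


Huffman tree construction:
Step 1: Merge G(5) + A(11) = 16
Step 2: Merge B(16) + (G+A)(16) = 32
Step 3: Merge J(23) + F(24) = 47
Step 4: Merge (B+(G+A))(32) + (J+F)(47) = 79
Read each symbol's code off the tree from the root (left child = 0, right child = 1).

Codes:
  B: 00 (length 2)
  J: 10 (length 2)
  G: 010 (length 3)
  A: 011 (length 3)
  F: 11 (length 2)
Average code length: 174/79 = 2.2025 bits/symbol


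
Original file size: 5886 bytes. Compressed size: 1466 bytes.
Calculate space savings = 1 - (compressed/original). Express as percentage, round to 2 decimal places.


ratio = compressed/original = 1466/5886 = 0.249066
savings = 1 - ratio = 1 - 0.249066 = 0.750934
as a percentage: 0.750934 * 100 = 75.09%

Space savings = 1 - 1466/5886 = 75.09%


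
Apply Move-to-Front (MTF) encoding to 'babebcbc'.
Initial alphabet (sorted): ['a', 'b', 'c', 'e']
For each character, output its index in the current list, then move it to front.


MTF encoding:
'b': index 1 in ['a', 'b', 'c', 'e'] -> ['b', 'a', 'c', 'e']
'a': index 1 in ['b', 'a', 'c', 'e'] -> ['a', 'b', 'c', 'e']
'b': index 1 in ['a', 'b', 'c', 'e'] -> ['b', 'a', 'c', 'e']
'e': index 3 in ['b', 'a', 'c', 'e'] -> ['e', 'b', 'a', 'c']
'b': index 1 in ['e', 'b', 'a', 'c'] -> ['b', 'e', 'a', 'c']
'c': index 3 in ['b', 'e', 'a', 'c'] -> ['c', 'b', 'e', 'a']
'b': index 1 in ['c', 'b', 'e', 'a'] -> ['b', 'c', 'e', 'a']
'c': index 1 in ['b', 'c', 'e', 'a'] -> ['c', 'b', 'e', 'a']


Output: [1, 1, 1, 3, 1, 3, 1, 1]


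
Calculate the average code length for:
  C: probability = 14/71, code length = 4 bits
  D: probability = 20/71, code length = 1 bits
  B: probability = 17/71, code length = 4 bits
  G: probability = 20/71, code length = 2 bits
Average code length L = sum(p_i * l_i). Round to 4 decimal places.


Weighted contributions p_i * l_i:
  C: (14/71) * 4 = 56/71
  D: (20/71) * 1 = 20/71
  B: (17/71) * 4 = 68/71
  G: (20/71) * 2 = 40/71
Sum = (56 + 20 + 68 + 40)/71 = 184/71

L = 184/71 = 2.5915 bits/symbol


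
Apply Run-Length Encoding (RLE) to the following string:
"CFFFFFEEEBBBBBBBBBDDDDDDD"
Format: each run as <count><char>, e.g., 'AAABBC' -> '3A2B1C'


Scanning runs left to right:
  i=0: run of 'C' x 1 -> '1C'
  i=1: run of 'F' x 5 -> '5F'
  i=6: run of 'E' x 3 -> '3E'
  i=9: run of 'B' x 9 -> '9B'
  i=18: run of 'D' x 7 -> '7D'

RLE = 1C5F3E9B7D


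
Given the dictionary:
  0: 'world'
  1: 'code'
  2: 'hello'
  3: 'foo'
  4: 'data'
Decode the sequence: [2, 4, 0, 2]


Look up each index in the dictionary:
  2 -> 'hello'
  4 -> 'data'
  0 -> 'world'
  2 -> 'hello'

Decoded: "hello data world hello"


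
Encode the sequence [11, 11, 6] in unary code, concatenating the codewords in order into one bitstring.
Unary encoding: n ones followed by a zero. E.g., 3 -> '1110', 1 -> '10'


Encode each number as n ones followed by a terminating 0:
  11 -> 111111111110 (12 bits)
  11 -> 111111111110 (12 bits)
  6 -> 1111110 (7 bits)
Total length = 12 + 12 + 7 = 31 bits.

Unary([11, 11, 6]) = 1111111111101111111111101111110 (31 bits)


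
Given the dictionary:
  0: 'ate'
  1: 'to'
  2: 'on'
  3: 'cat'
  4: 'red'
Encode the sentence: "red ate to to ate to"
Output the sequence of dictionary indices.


Look up each word in the dictionary:
  'red' -> 4
  'ate' -> 0
  'to' -> 1
  'to' -> 1
  'ate' -> 0
  'to' -> 1

Encoded: [4, 0, 1, 1, 0, 1]


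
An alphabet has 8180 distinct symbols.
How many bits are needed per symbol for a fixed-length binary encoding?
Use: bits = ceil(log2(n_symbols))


log2(8180) = 12.9979
Bracket: 2^12 = 4096 < 8180 <= 2^13 = 8192
So ceil(log2(8180)) = 13

bits = ceil(log2(8180)) = ceil(12.9979) = 13 bits


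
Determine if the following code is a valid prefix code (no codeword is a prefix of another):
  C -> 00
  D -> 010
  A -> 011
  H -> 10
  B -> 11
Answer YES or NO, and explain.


Checking each pair (does one codeword prefix another?):
  C='00' vs D='010': no prefix
  C='00' vs A='011': no prefix
  C='00' vs H='10': no prefix
  C='00' vs B='11': no prefix
  D='010' vs C='00': no prefix
  D='010' vs A='011': no prefix
  D='010' vs H='10': no prefix
  D='010' vs B='11': no prefix
  A='011' vs C='00': no prefix
  A='011' vs D='010': no prefix
  A='011' vs H='10': no prefix
  A='011' vs B='11': no prefix
  H='10' vs C='00': no prefix
  H='10' vs D='010': no prefix
  H='10' vs A='011': no prefix
  H='10' vs B='11': no prefix
  B='11' vs C='00': no prefix
  B='11' vs D='010': no prefix
  B='11' vs A='011': no prefix
  B='11' vs H='10': no prefix
No violation found over all pairs.

YES -- this is a valid prefix code. No codeword is a prefix of any other codeword.
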